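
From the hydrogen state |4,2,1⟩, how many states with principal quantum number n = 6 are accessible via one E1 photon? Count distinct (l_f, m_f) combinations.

5

E1 requires Δl = ±1, so l_f ∈ {1, 3}; with 0 ≤ l_f ≤ n_f−1 = 5, the allowed l_f values are {1, 3}.
For l_f = 1: m_f ∈ {m_i−1, m_i, m_i+1} ∩ [−1, 1] = {0, 1} → 2 states.
For l_f = 3: m_f ∈ {m_i−1, m_i, m_i+1} ∩ [−3, 3] = {0, 1, 2} → 3 states.
Total: 5.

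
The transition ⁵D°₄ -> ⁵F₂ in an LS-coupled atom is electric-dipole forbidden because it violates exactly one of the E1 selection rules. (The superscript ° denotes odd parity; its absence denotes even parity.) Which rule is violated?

the ΔJ = 0, ±1 rule

Reading off the term symbols: S 2→2, L 2→3, J 4→2, parity odd→even.
ΔJ = 0, ±1 (not J=0↔0): J: 4 → 2, ΔJ = -2 — violated.
ΔL = 0, ±1 (not L=0↔0): L: 2 → 3, ΔL = +1 — satisfied.
Parity must change: odd → even — satisfied.
ΔS = 0: S: 2 → 2 — satisfied.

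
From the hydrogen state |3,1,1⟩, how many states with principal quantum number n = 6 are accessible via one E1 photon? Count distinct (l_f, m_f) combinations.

E1 requires Δl = ±1, so l_f ∈ {0, 2}; with 0 ≤ l_f ≤ n_f−1 = 5, the allowed l_f values are {0, 2}.
For l_f = 0: m_f ∈ {m_i−1, m_i, m_i+1} ∩ [−0, 0] = {0} → 1 state.
For l_f = 2: m_f ∈ {m_i−1, m_i, m_i+1} ∩ [−2, 2] = {0, 1, 2} → 3 states.
Total: 4.

4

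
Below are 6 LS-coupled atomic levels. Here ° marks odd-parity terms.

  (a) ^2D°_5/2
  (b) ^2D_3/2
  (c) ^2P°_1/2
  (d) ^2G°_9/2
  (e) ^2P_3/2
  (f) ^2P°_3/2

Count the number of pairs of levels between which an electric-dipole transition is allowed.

6

(a)–(b): allowed.
(a)–(c): forbidden (parity, ΔJ).
(a)–(d): forbidden (parity, ΔL, ΔJ).
(a)–(e): allowed.
(a)–(f): forbidden (parity).
(b)–(c): allowed.
(b)–(d): forbidden (ΔL, ΔJ).
(b)–(e): forbidden (parity).
(b)–(f): allowed.
(c)–(d): forbidden (parity, ΔL, ΔJ).
(c)–(e): allowed.
(c)–(f): forbidden (parity).
(d)–(e): forbidden (ΔL, ΔJ).
(d)–(f): forbidden (parity, ΔL, ΔJ).
(e)–(f): allowed.
Allowed pairs: 6 of 15.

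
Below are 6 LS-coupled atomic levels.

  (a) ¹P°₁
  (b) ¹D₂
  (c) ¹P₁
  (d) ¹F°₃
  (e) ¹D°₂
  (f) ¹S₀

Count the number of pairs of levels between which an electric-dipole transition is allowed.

6

(a)–(b): allowed.
(a)–(c): allowed.
(a)–(d): forbidden (parity, ΔL, ΔJ).
(a)–(e): forbidden (parity).
(a)–(f): allowed.
(b)–(c): forbidden (parity).
(b)–(d): allowed.
(b)–(e): allowed.
(b)–(f): forbidden (parity, ΔL, ΔJ).
(c)–(d): forbidden (ΔL, ΔJ).
(c)–(e): allowed.
(c)–(f): forbidden (parity).
(d)–(e): forbidden (parity).
(d)–(f): forbidden (ΔL, ΔJ).
(e)–(f): forbidden (ΔL, ΔJ).
Allowed pairs: 6 of 15.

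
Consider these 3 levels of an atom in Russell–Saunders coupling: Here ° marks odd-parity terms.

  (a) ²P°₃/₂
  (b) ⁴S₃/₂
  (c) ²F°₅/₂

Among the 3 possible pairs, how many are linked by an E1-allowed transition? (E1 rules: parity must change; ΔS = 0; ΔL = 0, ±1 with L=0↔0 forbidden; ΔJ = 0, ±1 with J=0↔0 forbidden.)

0

(a)–(b): forbidden (ΔS).
(a)–(c): forbidden (parity, ΔL).
(b)–(c): forbidden (ΔS, ΔL).
Allowed pairs: 0 of 3.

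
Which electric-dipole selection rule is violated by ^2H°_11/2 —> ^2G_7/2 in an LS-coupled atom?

Reading off the term symbols: S 1/2→1/2, L 5→4, J 11/2→7/2, parity odd→even.
ΔS = 0: S: 1/2 → 1/2 — ok.
Parity must change: odd → even — ok.
ΔL = 0, ±1 (not L=0↔0): L: 5 → 4, ΔL = -1 — ok.
ΔJ = 0, ±1 (not J=0↔0): J: 11/2 → 7/2, ΔJ = -2 — fails.

the ΔJ = 0, ±1 rule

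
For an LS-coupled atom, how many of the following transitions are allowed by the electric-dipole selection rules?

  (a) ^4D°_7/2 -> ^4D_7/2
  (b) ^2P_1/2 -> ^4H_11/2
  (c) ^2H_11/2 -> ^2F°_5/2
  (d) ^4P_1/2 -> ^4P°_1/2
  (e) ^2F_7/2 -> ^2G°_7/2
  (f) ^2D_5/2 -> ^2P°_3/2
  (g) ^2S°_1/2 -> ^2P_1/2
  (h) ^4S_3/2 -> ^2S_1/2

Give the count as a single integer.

(a) allowed
(b) forbidden (parity, ΔS, ΔL, ΔJ fail)
(c) forbidden (ΔL, ΔJ fail)
(d) allowed
(e) allowed
(f) allowed
(g) allowed
(h) forbidden (parity, ΔS, ΔL fail)
Total allowed: 5 of 8.

5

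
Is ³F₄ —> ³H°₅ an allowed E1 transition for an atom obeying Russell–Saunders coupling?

Initial level: S=1, L=3, J=4, parity even. Final level: S=1, L=5, J=5, parity odd.
ΔS = 0: S: 1 → 1 — satisfied.
ΔJ = 0, ±1 (not J=0↔0): J: 4 → 5, ΔJ = +1 — satisfied.
ΔL = 0, ±1 (not L=0↔0): L: 3 → 5, ΔL = +2 — violated.
Parity must change: even → odd — satisfied.
Rule(s) violated: ΔL.

forbidden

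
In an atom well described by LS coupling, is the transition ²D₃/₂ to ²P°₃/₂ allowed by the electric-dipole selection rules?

Reading off the term symbols: S 1/2→1/2, L 2→1, J 3/2→3/2, parity even→odd.
Parity must change: even → odd — passes.
ΔS = 0: S: 1/2 → 1/2 — passes.
ΔL = 0, ±1 (not L=0↔0): L: 2 → 1, ΔL = -1 — passes.
ΔJ = 0, ±1 (not J=0↔0): J: 3/2 → 3/2, ΔJ = +0 — passes.
All four E1 rules are satisfied.

allowed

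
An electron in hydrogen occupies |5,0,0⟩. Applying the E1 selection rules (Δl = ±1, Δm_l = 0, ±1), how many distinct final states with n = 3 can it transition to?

E1 requires Δl = ±1, so l_f ∈ {-1, 1}; with 0 ≤ l_f ≤ n_f−1 = 2, the allowed l_f values are {1}.
For l_f = 1: m_f ∈ {m_i−1, m_i, m_i+1} ∩ [−1, 1] = {-1, 0, 1} → 3 states.
Total: 3.

3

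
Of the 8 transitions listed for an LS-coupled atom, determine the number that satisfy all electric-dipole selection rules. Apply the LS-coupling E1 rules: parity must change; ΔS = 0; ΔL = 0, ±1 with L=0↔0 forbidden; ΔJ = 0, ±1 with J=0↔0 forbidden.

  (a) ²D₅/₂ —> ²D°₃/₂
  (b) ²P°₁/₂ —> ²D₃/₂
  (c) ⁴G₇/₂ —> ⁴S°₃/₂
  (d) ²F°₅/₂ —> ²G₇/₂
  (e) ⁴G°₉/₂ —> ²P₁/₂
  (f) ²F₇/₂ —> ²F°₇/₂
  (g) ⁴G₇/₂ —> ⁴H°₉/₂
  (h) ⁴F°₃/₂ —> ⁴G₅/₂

6

(a) allowed
(b) allowed
(c) forbidden (ΔL, ΔJ fail)
(d) allowed
(e) forbidden (ΔS, ΔL, ΔJ fail)
(f) allowed
(g) allowed
(h) allowed
Total allowed: 6 of 8.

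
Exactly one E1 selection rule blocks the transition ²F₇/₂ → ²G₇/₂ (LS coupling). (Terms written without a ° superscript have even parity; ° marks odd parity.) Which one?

parity

Reading off the term symbols: S 1/2→1/2, L 3→4, J 7/2→7/2, parity even→even.
Parity must change: even → even — ✗.
ΔS = 0: S: 1/2 → 1/2 — ✓.
ΔL = 0, ±1 (not L=0↔0): L: 3 → 4, ΔL = +1 — ✓.
ΔJ = 0, ±1 (not J=0↔0): J: 7/2 → 7/2, ΔJ = +0 — ✓.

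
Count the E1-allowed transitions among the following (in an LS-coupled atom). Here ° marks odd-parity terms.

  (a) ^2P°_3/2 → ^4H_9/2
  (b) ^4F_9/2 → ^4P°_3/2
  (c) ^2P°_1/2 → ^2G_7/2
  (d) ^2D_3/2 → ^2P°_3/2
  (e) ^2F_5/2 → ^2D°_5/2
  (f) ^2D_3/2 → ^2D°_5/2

3

(a) forbidden (ΔS, ΔL, ΔJ fail)
(b) forbidden (ΔL, ΔJ fail)
(c) forbidden (ΔL, ΔJ fail)
(d) allowed
(e) allowed
(f) allowed
Total allowed: 3 of 6.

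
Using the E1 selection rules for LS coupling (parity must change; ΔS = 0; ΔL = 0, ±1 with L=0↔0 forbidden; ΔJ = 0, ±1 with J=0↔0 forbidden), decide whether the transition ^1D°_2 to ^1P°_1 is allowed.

Initial level: S=0, L=2, J=2, parity odd. Final level: S=0, L=1, J=1, parity odd.
Parity must change: odd → odd — fails.
ΔS = 0: S: 0 → 0 — passes.
ΔL = 0, ±1 (not L=0↔0): L: 2 → 1, ΔL = -1 — passes.
ΔJ = 0, ±1 (not J=0↔0): J: 2 → 1, ΔJ = -1 — passes.
Rule(s) violated: parity.

forbidden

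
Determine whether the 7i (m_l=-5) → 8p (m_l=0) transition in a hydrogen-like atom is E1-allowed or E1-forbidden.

forbidden

Δl = 1 − 6 = -5; the E1 rule Δl = ±1 is violated.
m_l: -5 → 0 (Δm_l = +5). |Δm_l| ≤ 1 violated.
The transition is electric-dipole forbidden.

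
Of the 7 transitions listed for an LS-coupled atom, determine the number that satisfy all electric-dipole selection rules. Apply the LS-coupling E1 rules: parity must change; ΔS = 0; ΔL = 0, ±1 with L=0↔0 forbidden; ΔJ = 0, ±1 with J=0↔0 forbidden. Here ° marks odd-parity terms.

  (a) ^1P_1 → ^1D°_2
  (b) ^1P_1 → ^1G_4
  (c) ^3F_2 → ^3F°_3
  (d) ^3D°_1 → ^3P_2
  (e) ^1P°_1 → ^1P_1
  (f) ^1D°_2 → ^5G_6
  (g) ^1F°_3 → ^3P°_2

4

(a) allowed
(b) forbidden (parity, ΔL, ΔJ fail)
(c) allowed
(d) allowed
(e) allowed
(f) forbidden (ΔS, ΔL, ΔJ fail)
(g) forbidden (parity, ΔS, ΔL fail)
Total allowed: 4 of 7.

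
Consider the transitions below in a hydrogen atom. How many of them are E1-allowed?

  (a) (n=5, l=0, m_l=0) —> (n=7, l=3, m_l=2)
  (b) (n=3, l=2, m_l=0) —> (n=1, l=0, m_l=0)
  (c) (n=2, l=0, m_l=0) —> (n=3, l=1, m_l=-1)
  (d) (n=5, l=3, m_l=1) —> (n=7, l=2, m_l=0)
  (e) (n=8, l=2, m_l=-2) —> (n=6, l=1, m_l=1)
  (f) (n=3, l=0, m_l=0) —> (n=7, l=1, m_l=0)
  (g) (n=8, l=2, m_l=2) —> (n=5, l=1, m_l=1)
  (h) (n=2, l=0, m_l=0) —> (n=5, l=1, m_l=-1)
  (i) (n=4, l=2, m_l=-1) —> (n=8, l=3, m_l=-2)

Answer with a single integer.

(a) forbidden — Δl = +3 (E1 requires Δl = ±1); Δm_l = +2 (E1 requires Δm_l = 0, ±1)
(b) forbidden — Δl = -2 (E1 requires Δl = ±1)
(c) allowed
(d) allowed
(e) forbidden — Δm_l = +3 (E1 requires Δm_l = 0, ±1)
(f) allowed
(g) allowed
(h) allowed
(i) allowed
Total allowed: 6 of 9.

6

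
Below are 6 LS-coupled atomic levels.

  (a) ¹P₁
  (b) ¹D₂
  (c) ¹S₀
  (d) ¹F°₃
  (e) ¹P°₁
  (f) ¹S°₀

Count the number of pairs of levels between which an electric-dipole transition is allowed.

(a)–(b): forbidden (parity).
(a)–(c): forbidden (parity).
(a)–(d): forbidden (ΔL, ΔJ).
(a)–(e): allowed.
(a)–(f): allowed.
(b)–(c): forbidden (parity, ΔL, ΔJ).
(b)–(d): allowed.
(b)–(e): allowed.
(b)–(f): forbidden (ΔL, ΔJ).
(c)–(d): forbidden (ΔL, ΔJ).
(c)–(e): allowed.
(c)–(f): forbidden (ΔL, ΔJ).
(d)–(e): forbidden (parity, ΔL, ΔJ).
(d)–(f): forbidden (parity, ΔL, ΔJ).
(e)–(f): forbidden (parity).
Allowed pairs: 5 of 15.

5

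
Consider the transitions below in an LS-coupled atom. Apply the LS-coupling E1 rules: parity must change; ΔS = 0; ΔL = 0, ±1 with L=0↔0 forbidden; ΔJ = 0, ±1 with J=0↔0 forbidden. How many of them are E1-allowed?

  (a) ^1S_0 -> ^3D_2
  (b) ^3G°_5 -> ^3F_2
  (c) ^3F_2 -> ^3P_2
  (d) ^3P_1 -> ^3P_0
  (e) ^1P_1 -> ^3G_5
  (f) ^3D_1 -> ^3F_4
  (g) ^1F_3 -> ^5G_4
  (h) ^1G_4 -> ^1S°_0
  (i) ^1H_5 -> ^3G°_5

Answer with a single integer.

(a) forbidden (parity, ΔS, ΔL, ΔJ fail)
(b) forbidden (ΔJ fails)
(c) forbidden (parity, ΔL fail)
(d) forbidden (parity fails)
(e) forbidden (parity, ΔS, ΔL, ΔJ fail)
(f) forbidden (parity, ΔJ fail)
(g) forbidden (parity, ΔS fail)
(h) forbidden (ΔL, ΔJ fail)
(i) forbidden (ΔS fails)
Total allowed: 0 of 9.

0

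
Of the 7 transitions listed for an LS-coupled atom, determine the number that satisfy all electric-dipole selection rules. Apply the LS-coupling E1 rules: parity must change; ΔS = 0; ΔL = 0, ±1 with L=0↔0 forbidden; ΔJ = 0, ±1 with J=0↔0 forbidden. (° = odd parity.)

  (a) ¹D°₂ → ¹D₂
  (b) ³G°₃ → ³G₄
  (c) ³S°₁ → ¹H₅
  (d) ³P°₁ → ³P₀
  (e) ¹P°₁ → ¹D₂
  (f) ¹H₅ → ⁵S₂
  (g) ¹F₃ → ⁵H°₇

(a) allowed
(b) allowed
(c) forbidden (ΔS, ΔL, ΔJ fail)
(d) allowed
(e) allowed
(f) forbidden (parity, ΔS, ΔL, ΔJ fail)
(g) forbidden (ΔS, ΔL, ΔJ fail)
Total allowed: 4 of 7.

4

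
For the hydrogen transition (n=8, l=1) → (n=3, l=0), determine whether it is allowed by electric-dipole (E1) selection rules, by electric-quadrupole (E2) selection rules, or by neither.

E1

Δl = 0 − 1 = -1; l_i + l_f = 1.
E1 (Δl = ±1): satisfied.
E2 (Δl = 0,±2, l_i+l_f ≥ 2): not satisfied.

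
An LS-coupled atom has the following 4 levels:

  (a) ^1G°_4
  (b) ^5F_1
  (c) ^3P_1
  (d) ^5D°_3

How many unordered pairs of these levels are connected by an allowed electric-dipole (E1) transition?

0

(a)–(b): forbidden (ΔS, ΔJ).
(a)–(c): forbidden (ΔS, ΔL, ΔJ).
(a)–(d): forbidden (parity, ΔS, ΔL).
(b)–(c): forbidden (parity, ΔS, ΔL).
(b)–(d): forbidden (ΔJ).
(c)–(d): forbidden (ΔS, ΔJ).
Allowed pairs: 0 of 6.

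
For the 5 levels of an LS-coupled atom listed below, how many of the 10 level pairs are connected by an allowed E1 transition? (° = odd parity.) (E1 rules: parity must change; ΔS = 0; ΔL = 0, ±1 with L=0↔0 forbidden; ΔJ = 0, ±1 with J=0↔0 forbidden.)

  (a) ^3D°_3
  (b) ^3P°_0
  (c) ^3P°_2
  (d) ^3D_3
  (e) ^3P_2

4

(a)–(b): forbidden (parity, ΔJ).
(a)–(c): forbidden (parity).
(a)–(d): allowed.
(a)–(e): allowed.
(b)–(c): forbidden (parity, ΔJ).
(b)–(d): forbidden (ΔJ).
(b)–(e): forbidden (ΔJ).
(c)–(d): allowed.
(c)–(e): allowed.
(d)–(e): forbidden (parity).
Allowed pairs: 4 of 10.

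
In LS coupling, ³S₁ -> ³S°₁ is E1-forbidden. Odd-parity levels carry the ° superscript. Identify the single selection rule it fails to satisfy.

the L=0 ↔ L=0 exclusion

Parity must change: even → odd — ✓.
ΔS = 0: S: 1 → 1 — ✓.
ΔJ = 0, ±1 (not J=0↔0): J: 1 → 1, ΔJ = +0 — ✓.
ΔL = 0, ±1 (not L=0↔0): L: 0 → 0, ΔL = +0 — ✗.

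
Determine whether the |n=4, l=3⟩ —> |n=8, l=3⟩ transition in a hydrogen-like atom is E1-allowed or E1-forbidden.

forbidden

l: 3 → 3 (Δl = +0). Δl = ±1 fails.
The transition is electric-dipole forbidden.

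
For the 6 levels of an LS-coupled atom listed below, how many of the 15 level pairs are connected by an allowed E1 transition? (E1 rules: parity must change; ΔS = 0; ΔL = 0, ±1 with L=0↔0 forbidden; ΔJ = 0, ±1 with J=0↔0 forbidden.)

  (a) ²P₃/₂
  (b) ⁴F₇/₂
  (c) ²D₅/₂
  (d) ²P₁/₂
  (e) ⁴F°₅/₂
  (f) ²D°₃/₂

4

(a)–(b): forbidden (parity, ΔS, ΔL, ΔJ).
(a)–(c): forbidden (parity).
(a)–(d): forbidden (parity).
(a)–(e): forbidden (ΔS, ΔL).
(a)–(f): allowed.
(b)–(c): forbidden (parity, ΔS).
(b)–(d): forbidden (parity, ΔS, ΔL, ΔJ).
(b)–(e): allowed.
(b)–(f): forbidden (ΔS, ΔJ).
(c)–(d): forbidden (parity, ΔJ).
(c)–(e): forbidden (ΔS).
(c)–(f): allowed.
(d)–(e): forbidden (ΔS, ΔL, ΔJ).
(d)–(f): allowed.
(e)–(f): forbidden (parity, ΔS).
Allowed pairs: 4 of 15.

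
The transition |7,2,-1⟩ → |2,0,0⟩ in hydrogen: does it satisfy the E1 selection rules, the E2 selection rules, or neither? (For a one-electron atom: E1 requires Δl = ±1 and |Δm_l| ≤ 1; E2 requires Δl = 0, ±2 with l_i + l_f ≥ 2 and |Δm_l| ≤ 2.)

Δl = 0 − 2 = -2; l_i + l_f = 2.
Δm_l = +1.
E1 (Δl = ±1, |Δm_l| ≤ 1): not satisfied.
E2 (Δl = 0,±2, l_i+l_f ≥ 2, |Δm_l| ≤ 2): satisfied.

E2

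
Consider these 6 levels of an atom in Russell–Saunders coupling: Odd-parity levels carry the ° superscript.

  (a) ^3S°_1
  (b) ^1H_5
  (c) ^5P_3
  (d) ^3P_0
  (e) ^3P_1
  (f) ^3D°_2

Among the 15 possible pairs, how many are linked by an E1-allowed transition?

(a)–(b): forbidden (ΔS, ΔL, ΔJ).
(a)–(c): forbidden (ΔS, ΔJ).
(a)–(d): allowed.
(a)–(e): allowed.
(a)–(f): forbidden (parity, ΔL).
(b)–(c): forbidden (parity, ΔS, ΔL, ΔJ).
(b)–(d): forbidden (parity, ΔS, ΔL, ΔJ).
(b)–(e): forbidden (parity, ΔS, ΔL, ΔJ).
(b)–(f): forbidden (ΔS, ΔL, ΔJ).
(c)–(d): forbidden (parity, ΔS, ΔJ).
(c)–(e): forbidden (parity, ΔS, ΔJ).
(c)–(f): forbidden (ΔS).
(d)–(e): forbidden (parity).
(d)–(f): forbidden (ΔJ).
(e)–(f): allowed.
Allowed pairs: 3 of 15.

3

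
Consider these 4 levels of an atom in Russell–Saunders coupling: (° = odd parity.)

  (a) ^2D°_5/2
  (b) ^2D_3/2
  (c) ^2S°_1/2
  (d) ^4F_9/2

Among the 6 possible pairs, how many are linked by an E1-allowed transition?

1

(a)–(b): allowed.
(a)–(c): forbidden (parity, ΔL, ΔJ).
(a)–(d): forbidden (ΔS, ΔJ).
(b)–(c): forbidden (ΔL).
(b)–(d): forbidden (parity, ΔS, ΔJ).
(c)–(d): forbidden (ΔS, ΔL, ΔJ).
Allowed pairs: 1 of 6.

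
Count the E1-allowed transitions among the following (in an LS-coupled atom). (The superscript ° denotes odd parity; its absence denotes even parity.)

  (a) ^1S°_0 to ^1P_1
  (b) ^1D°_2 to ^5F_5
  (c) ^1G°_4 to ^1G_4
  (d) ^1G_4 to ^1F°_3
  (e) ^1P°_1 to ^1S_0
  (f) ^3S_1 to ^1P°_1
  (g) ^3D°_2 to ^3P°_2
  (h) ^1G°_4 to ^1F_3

5

(a) allowed
(b) forbidden (ΔS, ΔJ fail)
(c) allowed
(d) allowed
(e) allowed
(f) forbidden (ΔS fails)
(g) forbidden (parity fails)
(h) allowed
Total allowed: 5 of 8.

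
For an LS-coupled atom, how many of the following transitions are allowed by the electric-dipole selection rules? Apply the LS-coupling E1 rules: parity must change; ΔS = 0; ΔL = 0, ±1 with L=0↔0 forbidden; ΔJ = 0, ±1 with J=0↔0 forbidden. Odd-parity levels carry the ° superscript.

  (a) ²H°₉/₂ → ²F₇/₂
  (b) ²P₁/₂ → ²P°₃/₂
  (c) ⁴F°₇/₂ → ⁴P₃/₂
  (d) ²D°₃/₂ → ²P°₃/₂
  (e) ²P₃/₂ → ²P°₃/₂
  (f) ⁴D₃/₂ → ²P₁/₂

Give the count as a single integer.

(a) forbidden (ΔL fails)
(b) allowed
(c) forbidden (ΔL, ΔJ fail)
(d) forbidden (parity fails)
(e) allowed
(f) forbidden (parity, ΔS fail)
Total allowed: 2 of 6.

2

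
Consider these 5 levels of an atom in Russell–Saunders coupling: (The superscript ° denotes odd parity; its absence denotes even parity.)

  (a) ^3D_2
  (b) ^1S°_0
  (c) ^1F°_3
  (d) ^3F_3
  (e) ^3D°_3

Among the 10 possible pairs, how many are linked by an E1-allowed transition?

(a)–(b): forbidden (ΔS, ΔL, ΔJ).
(a)–(c): forbidden (ΔS).
(a)–(d): forbidden (parity).
(a)–(e): allowed.
(b)–(c): forbidden (parity, ΔL, ΔJ).
(b)–(d): forbidden (ΔS, ΔL, ΔJ).
(b)–(e): forbidden (parity, ΔS, ΔL, ΔJ).
(c)–(d): forbidden (ΔS).
(c)–(e): forbidden (parity, ΔS).
(d)–(e): allowed.
Allowed pairs: 2 of 10.

2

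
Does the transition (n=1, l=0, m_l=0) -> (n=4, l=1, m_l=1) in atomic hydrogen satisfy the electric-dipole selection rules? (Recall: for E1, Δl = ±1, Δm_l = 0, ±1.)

Δl = 1 − 0 = +1; the E1 rule Δl = ±1 is ok.
Δm_l = 1 − (0) = +1. E1 requires Δm_l = 0, ±1: ok.
All E1 selection rules are satisfied.

allowed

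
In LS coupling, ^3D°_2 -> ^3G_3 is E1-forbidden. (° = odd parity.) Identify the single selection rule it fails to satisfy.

Parity must change: odd → even — satisfied.
ΔJ = 0, ±1 (not J=0↔0): J: 2 → 3, ΔJ = +1 — satisfied.
ΔS = 0: S: 1 → 1 — satisfied.
ΔL = 0, ±1 (not L=0↔0): L: 2 → 4, ΔL = +2 — violated.

the ΔL = 0, ±1 rule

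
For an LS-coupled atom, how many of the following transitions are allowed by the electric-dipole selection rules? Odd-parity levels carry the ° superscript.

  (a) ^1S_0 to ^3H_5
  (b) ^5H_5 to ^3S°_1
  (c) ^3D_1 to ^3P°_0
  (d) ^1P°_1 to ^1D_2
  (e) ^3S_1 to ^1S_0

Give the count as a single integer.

(a) forbidden (parity, ΔS, ΔL, ΔJ fail)
(b) forbidden (ΔS, ΔL, ΔJ fail)
(c) allowed
(d) allowed
(e) forbidden (parity, ΔS, ΔL fail)
Total allowed: 2 of 5.

2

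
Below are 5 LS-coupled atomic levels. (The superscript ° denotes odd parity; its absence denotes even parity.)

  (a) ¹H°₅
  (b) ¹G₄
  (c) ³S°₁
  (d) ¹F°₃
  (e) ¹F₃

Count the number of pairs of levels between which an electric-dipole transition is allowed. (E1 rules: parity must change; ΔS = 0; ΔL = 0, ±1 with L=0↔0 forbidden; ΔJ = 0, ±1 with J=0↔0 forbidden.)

(a)–(b): allowed.
(a)–(c): forbidden (parity, ΔS, ΔL, ΔJ).
(a)–(d): forbidden (parity, ΔL, ΔJ).
(a)–(e): forbidden (ΔL, ΔJ).
(b)–(c): forbidden (ΔS, ΔL, ΔJ).
(b)–(d): allowed.
(b)–(e): forbidden (parity).
(c)–(d): forbidden (parity, ΔS, ΔL, ΔJ).
(c)–(e): forbidden (ΔS, ΔL, ΔJ).
(d)–(e): allowed.
Allowed pairs: 3 of 10.

3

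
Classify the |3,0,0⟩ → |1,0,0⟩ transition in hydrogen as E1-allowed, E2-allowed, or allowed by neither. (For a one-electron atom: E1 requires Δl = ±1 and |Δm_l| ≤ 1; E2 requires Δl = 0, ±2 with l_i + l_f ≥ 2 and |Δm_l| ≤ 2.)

Δl = 0 − 0 = +0; l_i + l_f = 0.
Δm_l = +0.
E1 (Δl = ±1, |Δm_l| ≤ 1): not satisfied.
E2 (Δl = 0,±2, l_i+l_f ≥ 2, |Δm_l| ≤ 2): not satisfied.

neither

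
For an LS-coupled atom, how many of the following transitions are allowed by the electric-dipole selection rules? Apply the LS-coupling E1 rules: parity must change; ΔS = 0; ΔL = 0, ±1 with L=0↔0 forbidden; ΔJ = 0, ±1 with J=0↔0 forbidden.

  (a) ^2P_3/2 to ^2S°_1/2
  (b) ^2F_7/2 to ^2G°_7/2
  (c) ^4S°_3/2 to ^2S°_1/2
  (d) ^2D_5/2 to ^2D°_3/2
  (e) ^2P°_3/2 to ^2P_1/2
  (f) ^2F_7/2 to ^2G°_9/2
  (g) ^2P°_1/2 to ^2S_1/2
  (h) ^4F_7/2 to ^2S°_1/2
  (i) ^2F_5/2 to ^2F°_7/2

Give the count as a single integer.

7

(a) allowed
(b) allowed
(c) forbidden (parity, ΔS, ΔL fail)
(d) allowed
(e) allowed
(f) allowed
(g) allowed
(h) forbidden (ΔS, ΔL, ΔJ fail)
(i) allowed
Total allowed: 7 of 9.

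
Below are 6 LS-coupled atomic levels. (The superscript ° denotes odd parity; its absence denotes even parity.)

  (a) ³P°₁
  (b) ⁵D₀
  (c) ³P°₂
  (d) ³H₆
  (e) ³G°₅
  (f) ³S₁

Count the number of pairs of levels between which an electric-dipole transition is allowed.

(a)–(b): forbidden (ΔS).
(a)–(c): forbidden (parity).
(a)–(d): forbidden (ΔL, ΔJ).
(a)–(e): forbidden (parity, ΔL, ΔJ).
(a)–(f): allowed.
(b)–(c): forbidden (ΔS, ΔJ).
(b)–(d): forbidden (parity, ΔS, ΔL, ΔJ).
(b)–(e): forbidden (ΔS, ΔL, ΔJ).
(b)–(f): forbidden (parity, ΔS, ΔL).
(c)–(d): forbidden (ΔL, ΔJ).
(c)–(e): forbidden (parity, ΔL, ΔJ).
(c)–(f): allowed.
(d)–(e): allowed.
(d)–(f): forbidden (parity, ΔL, ΔJ).
(e)–(f): forbidden (ΔL, ΔJ).
Allowed pairs: 3 of 15.

3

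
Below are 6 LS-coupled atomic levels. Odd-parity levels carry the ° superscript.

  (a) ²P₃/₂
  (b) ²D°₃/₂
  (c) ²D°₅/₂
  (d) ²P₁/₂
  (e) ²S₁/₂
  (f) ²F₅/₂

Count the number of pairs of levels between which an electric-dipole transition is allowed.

(a)–(b): allowed.
(a)–(c): allowed.
(a)–(d): forbidden (parity).
(a)–(e): forbidden (parity).
(a)–(f): forbidden (parity, ΔL).
(b)–(c): forbidden (parity).
(b)–(d): allowed.
(b)–(e): forbidden (ΔL).
(b)–(f): allowed.
(c)–(d): forbidden (ΔJ).
(c)–(e): forbidden (ΔL, ΔJ).
(c)–(f): allowed.
(d)–(e): forbidden (parity).
(d)–(f): forbidden (parity, ΔL, ΔJ).
(e)–(f): forbidden (parity, ΔL, ΔJ).
Allowed pairs: 5 of 15.

5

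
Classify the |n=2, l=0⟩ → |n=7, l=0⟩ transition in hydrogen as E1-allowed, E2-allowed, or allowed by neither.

neither

Δl = 0 − 0 = +0; l_i + l_f = 0.
E1 (Δl = ±1): not satisfied.
E2 (Δl = 0,±2, l_i+l_f ≥ 2): not satisfied.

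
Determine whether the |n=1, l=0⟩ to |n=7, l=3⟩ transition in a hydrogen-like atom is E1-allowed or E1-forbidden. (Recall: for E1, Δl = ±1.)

Initial l = 0, final l = 3, so Δl = +3. E1 requires Δl = ±1: ✗.
The transition is electric-dipole forbidden.

forbidden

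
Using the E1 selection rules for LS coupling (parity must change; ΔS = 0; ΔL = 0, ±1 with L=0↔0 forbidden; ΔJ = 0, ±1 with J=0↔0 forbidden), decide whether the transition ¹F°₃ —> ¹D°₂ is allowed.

forbidden

Reading off the term symbols: S 0→0, L 3→2, J 3→2, parity odd→odd.
Parity must change: odd → odd — fails.
ΔS = 0: S: 0 → 0 — ok.
ΔL = 0, ±1 (not L=0↔0): L: 3 → 2, ΔL = -1 — ok.
ΔJ = 0, ±1 (not J=0↔0): J: 3 → 2, ΔJ = -1 — ok.
Rule(s) violated: parity.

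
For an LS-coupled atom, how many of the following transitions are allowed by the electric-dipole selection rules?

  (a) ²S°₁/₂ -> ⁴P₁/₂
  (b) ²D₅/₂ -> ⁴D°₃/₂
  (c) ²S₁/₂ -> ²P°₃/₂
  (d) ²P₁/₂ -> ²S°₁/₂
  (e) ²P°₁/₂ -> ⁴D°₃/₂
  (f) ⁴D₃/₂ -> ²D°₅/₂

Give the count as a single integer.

(a) forbidden (ΔS fails)
(b) forbidden (ΔS fails)
(c) allowed
(d) allowed
(e) forbidden (parity, ΔS fail)
(f) forbidden (ΔS fails)
Total allowed: 2 of 6.

2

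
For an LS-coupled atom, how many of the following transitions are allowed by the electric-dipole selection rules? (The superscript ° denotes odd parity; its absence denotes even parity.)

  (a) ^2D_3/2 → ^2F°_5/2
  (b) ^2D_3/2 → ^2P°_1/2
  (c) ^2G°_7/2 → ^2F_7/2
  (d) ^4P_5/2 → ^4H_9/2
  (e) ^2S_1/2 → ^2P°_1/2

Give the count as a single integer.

(a) allowed
(b) allowed
(c) allowed
(d) forbidden (parity, ΔL, ΔJ fail)
(e) allowed
Total allowed: 4 of 5.

4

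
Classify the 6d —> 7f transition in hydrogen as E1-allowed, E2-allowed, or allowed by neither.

E1

Δl = 3 − 2 = +1; l_i + l_f = 5.
E1 (Δl = ±1): satisfied.
E2 (Δl = 0,±2, l_i+l_f ≥ 2): not satisfied.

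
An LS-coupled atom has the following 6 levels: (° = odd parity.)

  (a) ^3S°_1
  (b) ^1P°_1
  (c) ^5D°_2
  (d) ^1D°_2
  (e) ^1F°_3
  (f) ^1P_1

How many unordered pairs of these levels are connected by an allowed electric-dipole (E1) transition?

2

(a)–(b): forbidden (parity, ΔS).
(a)–(c): forbidden (parity, ΔS, ΔL).
(a)–(d): forbidden (parity, ΔS, ΔL).
(a)–(e): forbidden (parity, ΔS, ΔL, ΔJ).
(a)–(f): forbidden (ΔS).
(b)–(c): forbidden (parity, ΔS).
(b)–(d): forbidden (parity).
(b)–(e): forbidden (parity, ΔL, ΔJ).
(b)–(f): allowed.
(c)–(d): forbidden (parity, ΔS).
(c)–(e): forbidden (parity, ΔS).
(c)–(f): forbidden (ΔS).
(d)–(e): forbidden (parity).
(d)–(f): allowed.
(e)–(f): forbidden (ΔL, ΔJ).
Allowed pairs: 2 of 15.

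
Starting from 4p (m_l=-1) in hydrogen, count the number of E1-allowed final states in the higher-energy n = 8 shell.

E1 requires Δl = ±1, so l_f ∈ {0, 2}; with 0 ≤ l_f ≤ n_f−1 = 7, the allowed l_f values are {0, 2}.
For l_f = 0: m_f ∈ {m_i−1, m_i, m_i+1} ∩ [−0, 0] = {0} → 1 state.
For l_f = 2: m_f ∈ {m_i−1, m_i, m_i+1} ∩ [−2, 2] = {-2, -1, 0} → 3 states.
Total: 4.

4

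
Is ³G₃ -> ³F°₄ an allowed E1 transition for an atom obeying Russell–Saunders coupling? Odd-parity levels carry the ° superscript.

Parity must change: even → odd — passes.
ΔS = 0: S: 1 → 1 — passes.
ΔL = 0, ±1 (not L=0↔0): L: 4 → 3, ΔL = -1 — passes.
ΔJ = 0, ±1 (not J=0↔0): J: 3 → 4, ΔJ = +1 — passes.
All four E1 rules are satisfied.

allowed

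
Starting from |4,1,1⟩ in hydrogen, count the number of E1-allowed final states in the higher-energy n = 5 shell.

E1 requires Δl = ±1, so l_f ∈ {0, 2}; with 0 ≤ l_f ≤ n_f−1 = 4, the allowed l_f values are {0, 2}.
For l_f = 0: m_f ∈ {m_i−1, m_i, m_i+1} ∩ [−0, 0] = {0} → 1 state.
For l_f = 2: m_f ∈ {m_i−1, m_i, m_i+1} ∩ [−2, 2] = {0, 1, 2} → 3 states.
Total: 4.

4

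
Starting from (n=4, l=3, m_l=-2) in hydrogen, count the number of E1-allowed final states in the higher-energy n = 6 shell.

E1 requires Δl = ±1, so l_f ∈ {2, 4}; with 0 ≤ l_f ≤ n_f−1 = 5, the allowed l_f values are {2, 4}.
For l_f = 2: m_f ∈ {m_i−1, m_i, m_i+1} ∩ [−2, 2] = {-2, -1} → 2 states.
For l_f = 4: m_f ∈ {m_i−1, m_i, m_i+1} ∩ [−4, 4] = {-3, -2, -1} → 3 states.
Total: 5.

5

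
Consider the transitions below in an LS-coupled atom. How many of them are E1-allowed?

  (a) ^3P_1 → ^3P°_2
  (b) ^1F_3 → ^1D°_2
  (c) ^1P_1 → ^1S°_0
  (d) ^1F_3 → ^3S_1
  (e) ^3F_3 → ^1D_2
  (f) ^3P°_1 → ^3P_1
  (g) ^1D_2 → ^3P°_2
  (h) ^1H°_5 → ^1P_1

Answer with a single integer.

(a) allowed
(b) allowed
(c) allowed
(d) forbidden (parity, ΔS, ΔL, ΔJ fail)
(e) forbidden (parity, ΔS fail)
(f) allowed
(g) forbidden (ΔS fails)
(h) forbidden (ΔL, ΔJ fail)
Total allowed: 4 of 8.

4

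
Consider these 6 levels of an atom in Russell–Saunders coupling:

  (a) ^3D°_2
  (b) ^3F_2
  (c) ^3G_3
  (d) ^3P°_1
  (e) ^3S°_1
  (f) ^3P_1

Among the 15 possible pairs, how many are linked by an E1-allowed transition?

4

(a)–(b): allowed.
(a)–(c): forbidden (ΔL).
(a)–(d): forbidden (parity).
(a)–(e): forbidden (parity, ΔL).
(a)–(f): allowed.
(b)–(c): forbidden (parity).
(b)–(d): forbidden (ΔL).
(b)–(e): forbidden (ΔL).
(b)–(f): forbidden (parity, ΔL).
(c)–(d): forbidden (ΔL, ΔJ).
(c)–(e): forbidden (ΔL, ΔJ).
(c)–(f): forbidden (parity, ΔL, ΔJ).
(d)–(e): forbidden (parity).
(d)–(f): allowed.
(e)–(f): allowed.
Allowed pairs: 4 of 15.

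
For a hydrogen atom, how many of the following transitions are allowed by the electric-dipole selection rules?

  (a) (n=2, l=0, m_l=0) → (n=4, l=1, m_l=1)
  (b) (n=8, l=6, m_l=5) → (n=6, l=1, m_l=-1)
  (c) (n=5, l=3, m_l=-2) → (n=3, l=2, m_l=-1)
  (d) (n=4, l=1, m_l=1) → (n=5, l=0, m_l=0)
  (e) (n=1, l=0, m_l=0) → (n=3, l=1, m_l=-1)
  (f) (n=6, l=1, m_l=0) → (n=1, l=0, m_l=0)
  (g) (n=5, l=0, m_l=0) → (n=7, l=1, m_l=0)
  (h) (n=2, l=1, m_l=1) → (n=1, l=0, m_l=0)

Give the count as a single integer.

7

(a) allowed
(b) forbidden — Δl = -5 (E1 requires Δl = ±1); Δm_l = -6 (E1 requires Δm_l = 0, ±1)
(c) allowed
(d) allowed
(e) allowed
(f) allowed
(g) allowed
(h) allowed
Total allowed: 7 of 8.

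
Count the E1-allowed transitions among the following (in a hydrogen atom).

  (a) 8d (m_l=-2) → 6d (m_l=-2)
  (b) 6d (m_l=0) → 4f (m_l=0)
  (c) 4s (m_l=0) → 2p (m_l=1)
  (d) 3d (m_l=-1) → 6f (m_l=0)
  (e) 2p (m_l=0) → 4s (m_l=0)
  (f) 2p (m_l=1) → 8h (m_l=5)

4

(a) forbidden — Δl = +0 (E1 requires Δl = ±1)
(b) allowed
(c) allowed
(d) allowed
(e) allowed
(f) forbidden — Δl = +4 (E1 requires Δl = ±1); Δm_l = +4 (E1 requires Δm_l = 0, ±1)
Total allowed: 4 of 6.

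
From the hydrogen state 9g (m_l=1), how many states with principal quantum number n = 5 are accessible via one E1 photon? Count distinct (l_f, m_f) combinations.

E1 requires Δl = ±1, so l_f ∈ {3, 5}; with 0 ≤ l_f ≤ n_f−1 = 4, the allowed l_f values are {3}.
For l_f = 3: m_f ∈ {m_i−1, m_i, m_i+1} ∩ [−3, 3] = {0, 1, 2} → 3 states.
Total: 3.

3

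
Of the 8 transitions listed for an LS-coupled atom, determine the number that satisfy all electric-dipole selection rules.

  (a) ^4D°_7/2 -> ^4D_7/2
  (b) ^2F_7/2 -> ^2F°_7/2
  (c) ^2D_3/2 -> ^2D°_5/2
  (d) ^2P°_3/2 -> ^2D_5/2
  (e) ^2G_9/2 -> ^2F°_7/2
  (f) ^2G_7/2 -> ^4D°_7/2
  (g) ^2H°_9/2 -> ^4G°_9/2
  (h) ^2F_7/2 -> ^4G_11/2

5

(a) allowed
(b) allowed
(c) allowed
(d) allowed
(e) allowed
(f) forbidden (ΔS, ΔL fail)
(g) forbidden (parity, ΔS fail)
(h) forbidden (parity, ΔS, ΔJ fail)
Total allowed: 5 of 8.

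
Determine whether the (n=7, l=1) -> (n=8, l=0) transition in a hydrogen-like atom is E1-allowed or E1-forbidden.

l: 1 → 0 (Δl = -1). Δl = ±1 satisfied.
All E1 selection rules are satisfied.

allowed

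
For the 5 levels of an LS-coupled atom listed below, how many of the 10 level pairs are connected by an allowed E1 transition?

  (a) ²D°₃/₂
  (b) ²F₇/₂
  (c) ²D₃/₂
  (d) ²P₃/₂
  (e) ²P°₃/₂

(a)–(b): forbidden (ΔJ).
(a)–(c): allowed.
(a)–(d): allowed.
(a)–(e): forbidden (parity).
(b)–(c): forbidden (parity, ΔJ).
(b)–(d): forbidden (parity, ΔL, ΔJ).
(b)–(e): forbidden (ΔL, ΔJ).
(c)–(d): forbidden (parity).
(c)–(e): allowed.
(d)–(e): allowed.
Allowed pairs: 4 of 10.

4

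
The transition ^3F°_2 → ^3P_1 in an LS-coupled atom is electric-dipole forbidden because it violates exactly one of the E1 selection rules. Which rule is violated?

the ΔL = 0, ±1 rule

Parity must change: odd → even — passes.
ΔS = 0: S: 1 → 1 — passes.
ΔL = 0, ±1 (not L=0↔0): L: 3 → 1, ΔL = -2 — fails.
ΔJ = 0, ±1 (not J=0↔0): J: 2 → 1, ΔJ = -1 — passes.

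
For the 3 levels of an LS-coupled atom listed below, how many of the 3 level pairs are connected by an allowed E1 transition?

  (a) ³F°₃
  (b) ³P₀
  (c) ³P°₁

1

(a)–(b): forbidden (ΔL, ΔJ).
(a)–(c): forbidden (parity, ΔL, ΔJ).
(b)–(c): allowed.
Allowed pairs: 1 of 3.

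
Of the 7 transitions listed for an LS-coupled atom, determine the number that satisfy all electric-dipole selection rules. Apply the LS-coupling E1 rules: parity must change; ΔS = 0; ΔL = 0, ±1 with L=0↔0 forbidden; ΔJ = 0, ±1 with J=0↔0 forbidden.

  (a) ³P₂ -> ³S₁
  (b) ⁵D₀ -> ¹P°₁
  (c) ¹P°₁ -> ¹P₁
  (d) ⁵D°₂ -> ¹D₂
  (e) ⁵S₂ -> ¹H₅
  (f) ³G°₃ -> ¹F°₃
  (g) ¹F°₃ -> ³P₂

1

(a) forbidden (parity fails)
(b) forbidden (ΔS fails)
(c) allowed
(d) forbidden (ΔS fails)
(e) forbidden (parity, ΔS, ΔL, ΔJ fail)
(f) forbidden (parity, ΔS fail)
(g) forbidden (ΔS, ΔL fail)
Total allowed: 1 of 7.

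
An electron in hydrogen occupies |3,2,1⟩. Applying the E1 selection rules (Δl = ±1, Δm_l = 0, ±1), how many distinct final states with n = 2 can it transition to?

2

E1 requires Δl = ±1, so l_f ∈ {1, 3}; with 0 ≤ l_f ≤ n_f−1 = 1, the allowed l_f values are {1}.
For l_f = 1: m_f ∈ {m_i−1, m_i, m_i+1} ∩ [−1, 1] = {0, 1} → 2 states.
Total: 2.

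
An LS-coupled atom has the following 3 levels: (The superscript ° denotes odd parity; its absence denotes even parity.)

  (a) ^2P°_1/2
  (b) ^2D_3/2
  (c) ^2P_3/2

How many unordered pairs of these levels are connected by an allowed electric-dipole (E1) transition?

(a)–(b): allowed.
(a)–(c): allowed.
(b)–(c): forbidden (parity).
Allowed pairs: 2 of 3.

2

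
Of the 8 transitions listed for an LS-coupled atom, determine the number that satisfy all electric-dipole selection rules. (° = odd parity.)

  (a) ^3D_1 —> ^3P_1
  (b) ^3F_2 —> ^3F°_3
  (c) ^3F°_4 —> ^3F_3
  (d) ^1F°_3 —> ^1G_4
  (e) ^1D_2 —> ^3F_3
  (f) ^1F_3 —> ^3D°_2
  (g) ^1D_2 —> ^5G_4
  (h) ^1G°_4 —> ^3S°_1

(a) forbidden (parity fails)
(b) allowed
(c) allowed
(d) allowed
(e) forbidden (parity, ΔS fail)
(f) forbidden (ΔS fails)
(g) forbidden (parity, ΔS, ΔL, ΔJ fail)
(h) forbidden (parity, ΔS, ΔL, ΔJ fail)
Total allowed: 3 of 8.

3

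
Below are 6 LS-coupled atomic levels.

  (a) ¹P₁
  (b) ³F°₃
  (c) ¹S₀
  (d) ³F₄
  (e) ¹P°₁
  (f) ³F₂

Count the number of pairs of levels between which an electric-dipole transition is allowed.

4

(a)–(b): forbidden (ΔS, ΔL, ΔJ).
(a)–(c): forbidden (parity).
(a)–(d): forbidden (parity, ΔS, ΔL, ΔJ).
(a)–(e): allowed.
(a)–(f): forbidden (parity, ΔS, ΔL).
(b)–(c): forbidden (ΔS, ΔL, ΔJ).
(b)–(d): allowed.
(b)–(e): forbidden (parity, ΔS, ΔL, ΔJ).
(b)–(f): allowed.
(c)–(d): forbidden (parity, ΔS, ΔL, ΔJ).
(c)–(e): allowed.
(c)–(f): forbidden (parity, ΔS, ΔL, ΔJ).
(d)–(e): forbidden (ΔS, ΔL, ΔJ).
(d)–(f): forbidden (parity, ΔJ).
(e)–(f): forbidden (ΔS, ΔL).
Allowed pairs: 4 of 15.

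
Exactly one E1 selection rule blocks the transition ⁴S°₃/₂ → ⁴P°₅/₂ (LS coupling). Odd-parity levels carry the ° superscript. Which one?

Reading off the term symbols: S 3/2→3/2, L 0→1, J 3/2→5/2, parity odd→odd.
Parity must change: odd → odd — fails.
ΔJ = 0, ±1 (not J=0↔0): J: 3/2 → 5/2, ΔJ = +1 — passes.
ΔS = 0: S: 3/2 → 3/2 — passes.
ΔL = 0, ±1 (not L=0↔0): L: 0 → 1, ΔL = +1 — passes.

parity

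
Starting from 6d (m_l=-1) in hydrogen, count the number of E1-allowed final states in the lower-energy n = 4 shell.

5

E1 requires Δl = ±1, so l_f ∈ {1, 3}; with 0 ≤ l_f ≤ n_f−1 = 3, the allowed l_f values are {1, 3}.
For l_f = 1: m_f ∈ {m_i−1, m_i, m_i+1} ∩ [−1, 1] = {-1, 0} → 2 states.
For l_f = 3: m_f ∈ {m_i−1, m_i, m_i+1} ∩ [−3, 3] = {-2, -1, 0} → 3 states.
Total: 5.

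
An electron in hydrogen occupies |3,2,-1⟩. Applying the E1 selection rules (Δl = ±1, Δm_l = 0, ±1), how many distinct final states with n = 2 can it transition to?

E1 requires Δl = ±1, so l_f ∈ {1, 3}; with 0 ≤ l_f ≤ n_f−1 = 1, the allowed l_f values are {1}.
For l_f = 1: m_f ∈ {m_i−1, m_i, m_i+1} ∩ [−1, 1] = {-1, 0} → 2 states.
Total: 2.

2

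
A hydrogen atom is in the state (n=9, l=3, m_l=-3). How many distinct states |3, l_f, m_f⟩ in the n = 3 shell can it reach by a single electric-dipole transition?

1

E1 requires Δl = ±1, so l_f ∈ {2, 4}; with 0 ≤ l_f ≤ n_f−1 = 2, the allowed l_f values are {2}.
For l_f = 2: m_f ∈ {m_i−1, m_i, m_i+1} ∩ [−2, 2] = {-2} → 1 state.
Total: 1.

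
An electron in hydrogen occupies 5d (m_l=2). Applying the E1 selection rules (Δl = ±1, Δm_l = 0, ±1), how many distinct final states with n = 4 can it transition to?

4

E1 requires Δl = ±1, so l_f ∈ {1, 3}; with 0 ≤ l_f ≤ n_f−1 = 3, the allowed l_f values are {1, 3}.
For l_f = 1: m_f ∈ {m_i−1, m_i, m_i+1} ∩ [−1, 1] = {1} → 1 state.
For l_f = 3: m_f ∈ {m_i−1, m_i, m_i+1} ∩ [−3, 3] = {1, 2, 3} → 3 states.
Total: 4.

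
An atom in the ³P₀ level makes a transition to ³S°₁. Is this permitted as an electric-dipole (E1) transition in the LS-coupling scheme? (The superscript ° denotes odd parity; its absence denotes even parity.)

allowed

Reading off the term symbols: S 1→1, L 1→0, J 0→1, parity even→odd.
Parity must change: even → odd — satisfied.
ΔS = 0: S: 1 → 1 — satisfied.
ΔL = 0, ±1 (not L=0↔0): L: 1 → 0, ΔL = -1 — satisfied.
ΔJ = 0, ±1 (not J=0↔0): J: 0 → 1, ΔJ = +1 — satisfied.
All four E1 rules are satisfied.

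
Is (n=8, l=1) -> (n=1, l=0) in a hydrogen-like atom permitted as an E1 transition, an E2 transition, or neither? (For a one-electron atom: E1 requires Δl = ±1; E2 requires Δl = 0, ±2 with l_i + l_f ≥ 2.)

E1

Δl = 0 − 1 = -1; l_i + l_f = 1.
E1 (Δl = ±1): satisfied.
E2 (Δl = 0,±2, l_i+l_f ≥ 2): not satisfied.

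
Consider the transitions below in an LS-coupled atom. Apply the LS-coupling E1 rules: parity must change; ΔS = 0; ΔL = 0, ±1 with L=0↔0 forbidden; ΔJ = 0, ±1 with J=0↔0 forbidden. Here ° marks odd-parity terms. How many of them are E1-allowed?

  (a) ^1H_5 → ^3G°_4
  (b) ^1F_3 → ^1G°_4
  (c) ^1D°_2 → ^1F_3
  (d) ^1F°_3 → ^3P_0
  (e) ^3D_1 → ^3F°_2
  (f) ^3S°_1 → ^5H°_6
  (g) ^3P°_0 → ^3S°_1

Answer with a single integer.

(a) forbidden (ΔS fails)
(b) allowed
(c) allowed
(d) forbidden (ΔS, ΔL, ΔJ fail)
(e) allowed
(f) forbidden (parity, ΔS, ΔL, ΔJ fail)
(g) forbidden (parity fails)
Total allowed: 3 of 7.

3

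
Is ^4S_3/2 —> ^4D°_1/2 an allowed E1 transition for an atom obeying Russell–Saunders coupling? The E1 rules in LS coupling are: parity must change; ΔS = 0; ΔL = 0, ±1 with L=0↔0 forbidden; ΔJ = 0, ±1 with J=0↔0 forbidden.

Parity must change: even → odd — passes.
ΔS = 0: S: 3/2 → 3/2 — passes.
ΔL = 0, ±1 (not L=0↔0): L: 0 → 2, ΔL = +2 — fails.
ΔJ = 0, ±1 (not J=0↔0): J: 3/2 → 1/2, ΔJ = -1 — passes.
Rule(s) violated: ΔL.

forbidden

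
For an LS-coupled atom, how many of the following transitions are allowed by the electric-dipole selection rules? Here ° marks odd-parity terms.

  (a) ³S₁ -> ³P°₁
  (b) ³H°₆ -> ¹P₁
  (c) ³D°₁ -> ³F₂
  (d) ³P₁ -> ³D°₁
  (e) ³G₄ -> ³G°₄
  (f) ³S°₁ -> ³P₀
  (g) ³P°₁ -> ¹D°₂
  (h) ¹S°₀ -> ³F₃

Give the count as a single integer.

5

(a) allowed
(b) forbidden (ΔS, ΔL, ΔJ fail)
(c) allowed
(d) allowed
(e) allowed
(f) allowed
(g) forbidden (parity, ΔS fail)
(h) forbidden (ΔS, ΔL, ΔJ fail)
Total allowed: 5 of 8.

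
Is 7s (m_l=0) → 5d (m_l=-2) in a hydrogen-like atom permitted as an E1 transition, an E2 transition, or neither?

E2

Δl = 2 − 0 = +2; l_i + l_f = 2.
Δm_l = -2.
E1 (Δl = ±1, |Δm_l| ≤ 1): not satisfied.
E2 (Δl = 0,±2, l_i+l_f ≥ 2, |Δm_l| ≤ 2): satisfied.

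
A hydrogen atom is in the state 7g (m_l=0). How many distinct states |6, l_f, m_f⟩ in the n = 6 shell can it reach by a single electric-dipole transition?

E1 requires Δl = ±1, so l_f ∈ {3, 5}; with 0 ≤ l_f ≤ n_f−1 = 5, the allowed l_f values are {3, 5}.
For l_f = 3: m_f ∈ {m_i−1, m_i, m_i+1} ∩ [−3, 3] = {-1, 0, 1} → 3 states.
For l_f = 5: m_f ∈ {m_i−1, m_i, m_i+1} ∩ [−5, 5] = {-1, 0, 1} → 3 states.
Total: 6.

6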